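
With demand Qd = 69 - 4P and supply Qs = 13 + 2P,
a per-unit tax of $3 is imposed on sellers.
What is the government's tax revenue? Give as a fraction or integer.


With tax on sellers, new supply: Qs' = 13 + 2(P - 3)
= 7 + 2P
New equilibrium quantity:
Q_new = 83/3
Tax revenue = tax * Q_new = 3 * 83/3 = 83

83


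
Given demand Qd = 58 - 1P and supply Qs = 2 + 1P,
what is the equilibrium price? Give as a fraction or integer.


At equilibrium, Qd = Qs.
58 - 1P = 2 + 1P
58 - 2 = 1P + 1P
56 = 2P
P* = 56/2 = 28

28


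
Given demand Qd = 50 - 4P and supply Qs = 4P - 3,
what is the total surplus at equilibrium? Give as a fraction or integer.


Find equilibrium: 50 - 4P = 4P - 3
50 + 3 = 8P
P* = 53/8 = 53/8
Q* = 4*53/8 - 3 = 47/2
Inverse demand: P = 25/2 - Q/4, so P_max = 25/2
Inverse supply: P = 3/4 + Q/4, so P_min = 3/4
CS = (1/2) * 47/2 * (25/2 - 53/8) = 2209/32
PS = (1/2) * 47/2 * (53/8 - 3/4) = 2209/32
TS = CS + PS = 2209/32 + 2209/32 = 2209/16

2209/16


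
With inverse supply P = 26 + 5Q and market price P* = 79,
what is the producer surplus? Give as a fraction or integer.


Minimum supply price (at Q=0): P_min = 26
Quantity supplied at P* = 79:
Q* = (79 - 26)/5 = 53/5
PS = (1/2) * Q* * (P* - P_min)
PS = (1/2) * 53/5 * (79 - 26)
PS = (1/2) * 53/5 * 53 = 2809/10

2809/10


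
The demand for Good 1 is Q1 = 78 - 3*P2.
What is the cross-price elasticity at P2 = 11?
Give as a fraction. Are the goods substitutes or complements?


dQ1/dP2 = -3
At P2 = 11: Q1 = 78 - 3*11 = 45
Exy = (dQ1/dP2)(P2/Q1) = -3 * 11 / 45 = -11/15
Since Exy < 0, the goods are complements.

-11/15 (complements)


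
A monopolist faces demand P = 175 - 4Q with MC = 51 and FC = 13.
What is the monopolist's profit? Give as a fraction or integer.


MR = MC: 175 - 8Q = 51
Q* = 31/2
P* = 175 - 4*31/2 = 113
Profit = (P* - MC)*Q* - FC
= (113 - 51)*31/2 - 13
= 62*31/2 - 13
= 961 - 13 = 948

948


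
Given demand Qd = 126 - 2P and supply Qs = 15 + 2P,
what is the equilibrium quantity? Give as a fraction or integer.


First find equilibrium price:
126 - 2P = 15 + 2P
P* = 111/4 = 111/4
Then substitute into demand:
Q* = 126 - 2 * 111/4 = 141/2

141/2


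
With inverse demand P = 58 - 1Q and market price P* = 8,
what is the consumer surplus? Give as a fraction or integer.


Maximum willingness to pay (at Q=0): P_max = 58
Quantity demanded at P* = 8:
Q* = (58 - 8)/1 = 50
CS = (1/2) * Q* * (P_max - P*)
CS = (1/2) * 50 * (58 - 8)
CS = (1/2) * 50 * 50 = 1250

1250


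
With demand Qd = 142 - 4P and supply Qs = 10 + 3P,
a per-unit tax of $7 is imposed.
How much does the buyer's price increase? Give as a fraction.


With a per-unit tax, the buyer's price increase depends on relative slopes.
Supply slope: d = 3, Demand slope: b = 4
Buyer's price increase = d * tax / (b + d)
= 3 * 7 / (4 + 3)
= 21 / 7 = 3

3


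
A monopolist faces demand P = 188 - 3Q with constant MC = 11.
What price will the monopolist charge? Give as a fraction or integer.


MR = 188 - 6Q
Set MR = MC: 188 - 6Q = 11
Q* = 59/2
Substitute into demand:
P* = 188 - 3*59/2 = 199/2

199/2


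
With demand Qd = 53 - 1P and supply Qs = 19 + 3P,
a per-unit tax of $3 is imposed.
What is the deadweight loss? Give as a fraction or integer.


Pre-tax equilibrium quantity: Q* = 89/2
Post-tax equilibrium quantity: Q_tax = 169/4
Reduction in quantity: Q* - Q_tax = 9/4
DWL = (1/2) * tax * (Q* - Q_tax)
DWL = (1/2) * 3 * 9/4 = 27/8

27/8


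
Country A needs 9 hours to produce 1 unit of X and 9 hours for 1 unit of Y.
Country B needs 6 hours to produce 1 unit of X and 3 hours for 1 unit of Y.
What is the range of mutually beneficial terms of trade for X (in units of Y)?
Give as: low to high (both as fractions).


Opportunity cost of X for Country A = hours_X / hours_Y = 9/9 = 1 units of Y
Opportunity cost of X for Country B = hours_X / hours_Y = 6/3 = 2 units of Y
Terms of trade must be between the two opportunity costs.
Range: 1 to 2

1 to 2


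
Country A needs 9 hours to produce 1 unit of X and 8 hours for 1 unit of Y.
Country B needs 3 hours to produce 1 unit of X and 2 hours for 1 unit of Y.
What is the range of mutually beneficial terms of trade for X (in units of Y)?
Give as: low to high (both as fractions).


Opportunity cost of X for Country A = hours_X / hours_Y = 9/8 = 9/8 units of Y
Opportunity cost of X for Country B = hours_X / hours_Y = 3/2 = 3/2 units of Y
Terms of trade must be between the two opportunity costs.
Range: 9/8 to 3/2

9/8 to 3/2


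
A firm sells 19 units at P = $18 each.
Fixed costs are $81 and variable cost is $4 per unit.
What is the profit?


Total Revenue = P * Q = 18 * 19 = $342
Total Cost = FC + VC*Q = 81 + 4*19 = $157
Profit = TR - TC = 342 - 157 = $185

$185


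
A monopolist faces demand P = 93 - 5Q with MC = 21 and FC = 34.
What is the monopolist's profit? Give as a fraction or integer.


MR = MC: 93 - 10Q = 21
Q* = 36/5
P* = 93 - 5*36/5 = 57
Profit = (P* - MC)*Q* - FC
= (57 - 21)*36/5 - 34
= 36*36/5 - 34
= 1296/5 - 34 = 1126/5

1126/5


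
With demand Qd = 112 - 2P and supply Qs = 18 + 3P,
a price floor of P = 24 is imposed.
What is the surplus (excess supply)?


At P = 24:
Qd = 112 - 2*24 = 64
Qs = 18 + 3*24 = 90
Surplus = Qs - Qd = 90 - 64 = 26

26


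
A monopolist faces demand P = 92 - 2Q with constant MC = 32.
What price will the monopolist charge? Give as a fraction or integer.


MR = 92 - 4Q
Set MR = MC: 92 - 4Q = 32
Q* = 15
Substitute into demand:
P* = 92 - 2*15 = 62

62


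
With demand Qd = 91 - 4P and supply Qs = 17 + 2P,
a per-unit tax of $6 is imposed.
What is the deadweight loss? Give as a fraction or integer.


Pre-tax equilibrium quantity: Q* = 125/3
Post-tax equilibrium quantity: Q_tax = 101/3
Reduction in quantity: Q* - Q_tax = 8
DWL = (1/2) * tax * (Q* - Q_tax)
DWL = (1/2) * 6 * 8 = 24

24


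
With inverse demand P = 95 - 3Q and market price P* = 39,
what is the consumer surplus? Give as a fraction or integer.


Maximum willingness to pay (at Q=0): P_max = 95
Quantity demanded at P* = 39:
Q* = (95 - 39)/3 = 56/3
CS = (1/2) * Q* * (P_max - P*)
CS = (1/2) * 56/3 * (95 - 39)
CS = (1/2) * 56/3 * 56 = 1568/3

1568/3


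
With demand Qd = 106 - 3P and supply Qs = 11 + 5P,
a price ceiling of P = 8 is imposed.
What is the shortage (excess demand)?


At P = 8:
Qd = 106 - 3*8 = 82
Qs = 11 + 5*8 = 51
Shortage = Qd - Qs = 82 - 51 = 31

31


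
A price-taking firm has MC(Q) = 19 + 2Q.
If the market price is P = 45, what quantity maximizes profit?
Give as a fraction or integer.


In perfect competition, profit is maximized where P = MC.
45 = 19 + 2Q
26 = 2Q
Q* = 26/2 = 13

13


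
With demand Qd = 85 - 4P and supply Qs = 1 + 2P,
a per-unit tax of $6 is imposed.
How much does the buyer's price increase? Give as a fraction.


With a per-unit tax, the buyer's price increase depends on relative slopes.
Supply slope: d = 2, Demand slope: b = 4
Buyer's price increase = d * tax / (b + d)
= 2 * 6 / (4 + 2)
= 12 / 6 = 2

2


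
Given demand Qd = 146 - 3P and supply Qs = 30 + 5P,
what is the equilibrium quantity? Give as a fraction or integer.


First find equilibrium price:
146 - 3P = 30 + 5P
P* = 116/8 = 29/2
Then substitute into demand:
Q* = 146 - 3 * 29/2 = 205/2

205/2


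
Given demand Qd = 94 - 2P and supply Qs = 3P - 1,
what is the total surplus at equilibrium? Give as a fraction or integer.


Find equilibrium: 94 - 2P = 3P - 1
94 + 1 = 5P
P* = 95/5 = 19
Q* = 3*19 - 1 = 56
Inverse demand: P = 47 - Q/2, so P_max = 47
Inverse supply: P = 1/3 + Q/3, so P_min = 1/3
CS = (1/2) * 56 * (47 - 19) = 784
PS = (1/2) * 56 * (19 - 1/3) = 1568/3
TS = CS + PS = 784 + 1568/3 = 3920/3

3920/3


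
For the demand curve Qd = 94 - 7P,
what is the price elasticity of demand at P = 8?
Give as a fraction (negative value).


dQ/dP = -7
At P = 8: Q = 94 - 7*8 = 38
E = (dQ/dP)(P/Q) = (-7)(8/38) = -28/19

-28/19


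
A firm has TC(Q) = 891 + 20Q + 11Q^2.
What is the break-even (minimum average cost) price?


AC(Q) = 891/Q + 20 + 11Q
To minimize: dAC/dQ = -891/Q^2 + 11 = 0
Q^2 = 891/11 = 81
Q* = 9
Min AC = 891/9 + 20 + 11*9
Min AC = 99 + 20 + 99 = 218

218


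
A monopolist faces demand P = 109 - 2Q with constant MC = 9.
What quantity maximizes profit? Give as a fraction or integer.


TR = P*Q = (109 - 2Q)Q = 109Q - 2Q^2
MR = dTR/dQ = 109 - 4Q
Set MR = MC:
109 - 4Q = 9
100 = 4Q
Q* = 100/4 = 25

25


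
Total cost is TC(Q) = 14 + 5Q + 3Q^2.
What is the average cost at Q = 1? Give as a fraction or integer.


TC(1) = 14 + 5*1 + 3*1^2
TC(1) = 14 + 5 + 3 = 22
AC = TC/Q = 22/1 = 22

22


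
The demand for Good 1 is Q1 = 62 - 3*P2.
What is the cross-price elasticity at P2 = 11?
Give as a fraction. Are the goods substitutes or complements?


dQ1/dP2 = -3
At P2 = 11: Q1 = 62 - 3*11 = 29
Exy = (dQ1/dP2)(P2/Q1) = -3 * 11 / 29 = -33/29
Since Exy < 0, the goods are complements.

-33/29 (complements)


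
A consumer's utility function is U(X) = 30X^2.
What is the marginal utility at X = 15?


MU = dU/dX = 30*2*X^(2-1)
MU = 60*X^1
At X = 15:
MU = 60 * 15^1
MU = 60 * 15 = 900

900


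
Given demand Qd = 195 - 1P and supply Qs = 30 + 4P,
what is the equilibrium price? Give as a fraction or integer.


At equilibrium, Qd = Qs.
195 - 1P = 30 + 4P
195 - 30 = 1P + 4P
165 = 5P
P* = 165/5 = 33

33


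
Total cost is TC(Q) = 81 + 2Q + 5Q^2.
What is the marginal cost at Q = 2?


MC = dTC/dQ = 2 + 2*5*Q
At Q = 2:
MC = 2 + 10*2
MC = 2 + 20 = 22

22


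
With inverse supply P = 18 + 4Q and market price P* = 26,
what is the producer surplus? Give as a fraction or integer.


Minimum supply price (at Q=0): P_min = 18
Quantity supplied at P* = 26:
Q* = (26 - 18)/4 = 2
PS = (1/2) * Q* * (P* - P_min)
PS = (1/2) * 2 * (26 - 18)
PS = (1/2) * 2 * 8 = 8

8


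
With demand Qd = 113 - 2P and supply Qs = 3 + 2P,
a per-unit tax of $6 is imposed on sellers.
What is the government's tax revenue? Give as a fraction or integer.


With tax on sellers, new supply: Qs' = 3 + 2(P - 6)
= 2P - 9
New equilibrium quantity:
Q_new = 52
Tax revenue = tax * Q_new = 6 * 52 = 312

312


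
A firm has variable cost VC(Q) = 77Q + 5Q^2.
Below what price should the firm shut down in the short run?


AVC(Q) = VC(Q)/Q = 77 + 5Q
AVC is increasing in Q, so minimum AVC is at Q -> 0+.
Min AVC = 77
The firm should shut down if P < 77.

77


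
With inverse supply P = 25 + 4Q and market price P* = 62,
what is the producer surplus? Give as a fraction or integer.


Minimum supply price (at Q=0): P_min = 25
Quantity supplied at P* = 62:
Q* = (62 - 25)/4 = 37/4
PS = (1/2) * Q* * (P* - P_min)
PS = (1/2) * 37/4 * (62 - 25)
PS = (1/2) * 37/4 * 37 = 1369/8

1369/8


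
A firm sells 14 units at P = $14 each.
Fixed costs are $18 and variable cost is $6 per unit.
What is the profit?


Total Revenue = P * Q = 14 * 14 = $196
Total Cost = FC + VC*Q = 18 + 6*14 = $102
Profit = TR - TC = 196 - 102 = $94

$94


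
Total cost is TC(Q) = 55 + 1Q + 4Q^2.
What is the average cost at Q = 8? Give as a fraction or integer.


TC(8) = 55 + 1*8 + 4*8^2
TC(8) = 55 + 8 + 256 = 319
AC = TC/Q = 319/8 = 319/8

319/8


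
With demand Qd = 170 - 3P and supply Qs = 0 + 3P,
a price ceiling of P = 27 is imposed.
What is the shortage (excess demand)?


At P = 27:
Qd = 170 - 3*27 = 89
Qs = 0 + 3*27 = 81
Shortage = Qd - Qs = 89 - 81 = 8

8


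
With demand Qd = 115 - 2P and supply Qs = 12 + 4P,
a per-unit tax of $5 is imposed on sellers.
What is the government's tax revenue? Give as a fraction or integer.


With tax on sellers, new supply: Qs' = 12 + 4(P - 5)
= 4P - 8
New equilibrium quantity:
Q_new = 74
Tax revenue = tax * Q_new = 5 * 74 = 370

370


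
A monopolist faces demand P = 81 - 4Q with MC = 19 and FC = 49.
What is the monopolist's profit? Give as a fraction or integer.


MR = MC: 81 - 8Q = 19
Q* = 31/4
P* = 81 - 4*31/4 = 50
Profit = (P* - MC)*Q* - FC
= (50 - 19)*31/4 - 49
= 31*31/4 - 49
= 961/4 - 49 = 765/4

765/4


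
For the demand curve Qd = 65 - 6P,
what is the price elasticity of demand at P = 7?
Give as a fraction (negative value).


dQ/dP = -6
At P = 7: Q = 65 - 6*7 = 23
E = (dQ/dP)(P/Q) = (-6)(7/23) = -42/23

-42/23


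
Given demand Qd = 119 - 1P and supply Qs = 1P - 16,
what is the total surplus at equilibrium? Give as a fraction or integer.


Find equilibrium: 119 - 1P = 1P - 16
119 + 16 = 2P
P* = 135/2 = 135/2
Q* = 1*135/2 - 16 = 103/2
Inverse demand: P = 119 - Q/1, so P_max = 119
Inverse supply: P = 16 + Q/1, so P_min = 16
CS = (1/2) * 103/2 * (119 - 135/2) = 10609/8
PS = (1/2) * 103/2 * (135/2 - 16) = 10609/8
TS = CS + PS = 10609/8 + 10609/8 = 10609/4

10609/4


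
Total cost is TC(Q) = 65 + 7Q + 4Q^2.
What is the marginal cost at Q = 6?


MC = dTC/dQ = 7 + 2*4*Q
At Q = 6:
MC = 7 + 8*6
MC = 7 + 48 = 55

55


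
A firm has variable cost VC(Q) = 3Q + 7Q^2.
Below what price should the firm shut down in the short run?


AVC(Q) = VC(Q)/Q = 3 + 7Q
AVC is increasing in Q, so minimum AVC is at Q -> 0+.
Min AVC = 3
The firm should shut down if P < 3.

3


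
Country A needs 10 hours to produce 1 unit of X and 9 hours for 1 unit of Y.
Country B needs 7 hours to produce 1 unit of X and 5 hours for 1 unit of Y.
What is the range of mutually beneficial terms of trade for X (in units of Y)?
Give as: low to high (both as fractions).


Opportunity cost of X for Country A = hours_X / hours_Y = 10/9 = 10/9 units of Y
Opportunity cost of X for Country B = hours_X / hours_Y = 7/5 = 7/5 units of Y
Terms of trade must be between the two opportunity costs.
Range: 10/9 to 7/5

10/9 to 7/5


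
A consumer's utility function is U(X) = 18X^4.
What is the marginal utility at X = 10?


MU = dU/dX = 18*4*X^(4-1)
MU = 72*X^3
At X = 10:
MU = 72 * 10^3
MU = 72 * 1000 = 72000

72000


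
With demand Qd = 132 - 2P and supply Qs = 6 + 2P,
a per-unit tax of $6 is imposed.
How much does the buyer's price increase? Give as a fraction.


With a per-unit tax, the buyer's price increase depends on relative slopes.
Supply slope: d = 2, Demand slope: b = 2
Buyer's price increase = d * tax / (b + d)
= 2 * 6 / (2 + 2)
= 12 / 4 = 3

3


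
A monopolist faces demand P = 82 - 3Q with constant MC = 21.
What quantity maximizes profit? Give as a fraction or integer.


TR = P*Q = (82 - 3Q)Q = 82Q - 3Q^2
MR = dTR/dQ = 82 - 6Q
Set MR = MC:
82 - 6Q = 21
61 = 6Q
Q* = 61/6 = 61/6

61/6


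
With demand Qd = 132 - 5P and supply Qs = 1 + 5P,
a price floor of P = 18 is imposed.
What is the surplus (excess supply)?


At P = 18:
Qd = 132 - 5*18 = 42
Qs = 1 + 5*18 = 91
Surplus = Qs - Qd = 91 - 42 = 49

49


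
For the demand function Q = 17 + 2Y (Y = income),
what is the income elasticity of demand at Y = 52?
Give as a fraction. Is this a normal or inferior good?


dQ/dY = 2
At Y = 52: Q = 17 + 2*52 = 121
Ey = (dQ/dY)(Y/Q) = 2 * 52 / 121 = 104/121
Since Ey > 0, this is a normal good.

104/121 (normal good)


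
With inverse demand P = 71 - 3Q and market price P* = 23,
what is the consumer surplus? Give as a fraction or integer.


Maximum willingness to pay (at Q=0): P_max = 71
Quantity demanded at P* = 23:
Q* = (71 - 23)/3 = 16
CS = (1/2) * Q* * (P_max - P*)
CS = (1/2) * 16 * (71 - 23)
CS = (1/2) * 16 * 48 = 384

384


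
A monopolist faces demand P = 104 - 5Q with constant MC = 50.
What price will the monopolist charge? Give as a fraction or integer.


MR = 104 - 10Q
Set MR = MC: 104 - 10Q = 50
Q* = 27/5
Substitute into demand:
P* = 104 - 5*27/5 = 77

77


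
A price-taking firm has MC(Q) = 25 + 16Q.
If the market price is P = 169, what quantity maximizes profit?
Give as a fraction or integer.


In perfect competition, profit is maximized where P = MC.
169 = 25 + 16Q
144 = 16Q
Q* = 144/16 = 9

9


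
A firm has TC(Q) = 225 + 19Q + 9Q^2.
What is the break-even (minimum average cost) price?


AC(Q) = 225/Q + 19 + 9Q
To minimize: dAC/dQ = -225/Q^2 + 9 = 0
Q^2 = 225/9 = 25
Q* = 5
Min AC = 225/5 + 19 + 9*5
Min AC = 45 + 19 + 45 = 109

109


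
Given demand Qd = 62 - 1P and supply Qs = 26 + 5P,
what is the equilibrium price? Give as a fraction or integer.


At equilibrium, Qd = Qs.
62 - 1P = 26 + 5P
62 - 26 = 1P + 5P
36 = 6P
P* = 36/6 = 6

6


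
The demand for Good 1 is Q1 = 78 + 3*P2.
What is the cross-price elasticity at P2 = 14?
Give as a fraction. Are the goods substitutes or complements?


dQ1/dP2 = 3
At P2 = 14: Q1 = 78 + 3*14 = 120
Exy = (dQ1/dP2)(P2/Q1) = 3 * 14 / 120 = 7/20
Since Exy > 0, the goods are substitutes.

7/20 (substitutes)


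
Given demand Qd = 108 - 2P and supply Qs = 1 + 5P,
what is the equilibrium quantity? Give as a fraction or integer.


First find equilibrium price:
108 - 2P = 1 + 5P
P* = 107/7 = 107/7
Then substitute into demand:
Q* = 108 - 2 * 107/7 = 542/7

542/7


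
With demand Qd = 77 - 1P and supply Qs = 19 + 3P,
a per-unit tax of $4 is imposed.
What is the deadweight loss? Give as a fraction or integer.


Pre-tax equilibrium quantity: Q* = 125/2
Post-tax equilibrium quantity: Q_tax = 119/2
Reduction in quantity: Q* - Q_tax = 3
DWL = (1/2) * tax * (Q* - Q_tax)
DWL = (1/2) * 4 * 3 = 6

6


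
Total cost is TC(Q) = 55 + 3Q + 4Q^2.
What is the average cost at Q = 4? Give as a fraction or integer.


TC(4) = 55 + 3*4 + 4*4^2
TC(4) = 55 + 12 + 64 = 131
AC = TC/Q = 131/4 = 131/4

131/4


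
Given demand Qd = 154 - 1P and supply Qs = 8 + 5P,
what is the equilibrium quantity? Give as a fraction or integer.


First find equilibrium price:
154 - 1P = 8 + 5P
P* = 146/6 = 73/3
Then substitute into demand:
Q* = 154 - 1 * 73/3 = 389/3

389/3


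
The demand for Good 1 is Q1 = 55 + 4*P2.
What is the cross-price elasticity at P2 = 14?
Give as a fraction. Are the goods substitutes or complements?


dQ1/dP2 = 4
At P2 = 14: Q1 = 55 + 4*14 = 111
Exy = (dQ1/dP2)(P2/Q1) = 4 * 14 / 111 = 56/111
Since Exy > 0, the goods are substitutes.

56/111 (substitutes)


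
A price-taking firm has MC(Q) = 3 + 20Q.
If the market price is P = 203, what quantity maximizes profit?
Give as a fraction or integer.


In perfect competition, profit is maximized where P = MC.
203 = 3 + 20Q
200 = 20Q
Q* = 200/20 = 10

10


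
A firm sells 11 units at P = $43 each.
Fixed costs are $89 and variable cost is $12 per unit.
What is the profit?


Total Revenue = P * Q = 43 * 11 = $473
Total Cost = FC + VC*Q = 89 + 12*11 = $221
Profit = TR - TC = 473 - 221 = $252

$252


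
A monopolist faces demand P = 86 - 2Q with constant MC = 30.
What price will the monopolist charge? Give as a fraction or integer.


MR = 86 - 4Q
Set MR = MC: 86 - 4Q = 30
Q* = 14
Substitute into demand:
P* = 86 - 2*14 = 58

58


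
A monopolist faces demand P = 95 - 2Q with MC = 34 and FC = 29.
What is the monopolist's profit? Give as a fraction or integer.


MR = MC: 95 - 4Q = 34
Q* = 61/4
P* = 95 - 2*61/4 = 129/2
Profit = (P* - MC)*Q* - FC
= (129/2 - 34)*61/4 - 29
= 61/2*61/4 - 29
= 3721/8 - 29 = 3489/8

3489/8


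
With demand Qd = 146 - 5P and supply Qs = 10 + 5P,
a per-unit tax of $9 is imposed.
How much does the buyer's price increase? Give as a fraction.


With a per-unit tax, the buyer's price increase depends on relative slopes.
Supply slope: d = 5, Demand slope: b = 5
Buyer's price increase = d * tax / (b + d)
= 5 * 9 / (5 + 5)
= 45 / 10 = 9/2

9/2


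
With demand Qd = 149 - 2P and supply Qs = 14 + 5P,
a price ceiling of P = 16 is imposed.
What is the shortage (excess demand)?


At P = 16:
Qd = 149 - 2*16 = 117
Qs = 14 + 5*16 = 94
Shortage = Qd - Qs = 117 - 94 = 23

23


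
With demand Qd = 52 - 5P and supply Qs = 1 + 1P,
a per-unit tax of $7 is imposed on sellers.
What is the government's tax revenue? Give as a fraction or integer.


With tax on sellers, new supply: Qs' = 1 + 1(P - 7)
= 1P - 6
New equilibrium quantity:
Q_new = 11/3
Tax revenue = tax * Q_new = 7 * 11/3 = 77/3

77/3


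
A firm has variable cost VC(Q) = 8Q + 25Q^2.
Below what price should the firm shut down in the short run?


AVC(Q) = VC(Q)/Q = 8 + 25Q
AVC is increasing in Q, so minimum AVC is at Q -> 0+.
Min AVC = 8
The firm should shut down if P < 8.

8


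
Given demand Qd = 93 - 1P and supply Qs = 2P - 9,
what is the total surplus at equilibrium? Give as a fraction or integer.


Find equilibrium: 93 - 1P = 2P - 9
93 + 9 = 3P
P* = 102/3 = 34
Q* = 2*34 - 9 = 59
Inverse demand: P = 93 - Q/1, so P_max = 93
Inverse supply: P = 9/2 + Q/2, so P_min = 9/2
CS = (1/2) * 59 * (93 - 34) = 3481/2
PS = (1/2) * 59 * (34 - 9/2) = 3481/4
TS = CS + PS = 3481/2 + 3481/4 = 10443/4

10443/4


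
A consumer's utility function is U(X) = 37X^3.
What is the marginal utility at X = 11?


MU = dU/dX = 37*3*X^(3-1)
MU = 111*X^2
At X = 11:
MU = 111 * 11^2
MU = 111 * 121 = 13431

13431


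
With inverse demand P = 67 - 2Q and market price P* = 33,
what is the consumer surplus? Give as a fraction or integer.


Maximum willingness to pay (at Q=0): P_max = 67
Quantity demanded at P* = 33:
Q* = (67 - 33)/2 = 17
CS = (1/2) * Q* * (P_max - P*)
CS = (1/2) * 17 * (67 - 33)
CS = (1/2) * 17 * 34 = 289

289


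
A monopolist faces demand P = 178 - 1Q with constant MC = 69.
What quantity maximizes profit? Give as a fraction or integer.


TR = P*Q = (178 - 1Q)Q = 178Q - 1Q^2
MR = dTR/dQ = 178 - 2Q
Set MR = MC:
178 - 2Q = 69
109 = 2Q
Q* = 109/2 = 109/2

109/2


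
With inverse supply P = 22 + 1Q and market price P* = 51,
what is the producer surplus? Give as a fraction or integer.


Minimum supply price (at Q=0): P_min = 22
Quantity supplied at P* = 51:
Q* = (51 - 22)/1 = 29
PS = (1/2) * Q* * (P* - P_min)
PS = (1/2) * 29 * (51 - 22)
PS = (1/2) * 29 * 29 = 841/2

841/2


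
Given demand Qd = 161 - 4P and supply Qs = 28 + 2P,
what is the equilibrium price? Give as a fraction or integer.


At equilibrium, Qd = Qs.
161 - 4P = 28 + 2P
161 - 28 = 4P + 2P
133 = 6P
P* = 133/6 = 133/6

133/6


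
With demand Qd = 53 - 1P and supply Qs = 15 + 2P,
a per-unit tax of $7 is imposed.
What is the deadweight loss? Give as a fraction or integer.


Pre-tax equilibrium quantity: Q* = 121/3
Post-tax equilibrium quantity: Q_tax = 107/3
Reduction in quantity: Q* - Q_tax = 14/3
DWL = (1/2) * tax * (Q* - Q_tax)
DWL = (1/2) * 7 * 14/3 = 49/3

49/3


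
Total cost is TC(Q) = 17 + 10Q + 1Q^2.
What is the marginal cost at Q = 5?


MC = dTC/dQ = 10 + 2*1*Q
At Q = 5:
MC = 10 + 2*5
MC = 10 + 10 = 20

20


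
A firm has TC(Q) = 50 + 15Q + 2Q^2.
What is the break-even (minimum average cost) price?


AC(Q) = 50/Q + 15 + 2Q
To minimize: dAC/dQ = -50/Q^2 + 2 = 0
Q^2 = 50/2 = 25
Q* = 5
Min AC = 50/5 + 15 + 2*5
Min AC = 10 + 15 + 10 = 35

35


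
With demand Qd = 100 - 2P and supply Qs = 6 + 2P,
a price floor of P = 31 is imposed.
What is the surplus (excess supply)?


At P = 31:
Qd = 100 - 2*31 = 38
Qs = 6 + 2*31 = 68
Surplus = Qs - Qd = 68 - 38 = 30

30


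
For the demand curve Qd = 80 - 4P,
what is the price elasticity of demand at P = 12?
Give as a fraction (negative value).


dQ/dP = -4
At P = 12: Q = 80 - 4*12 = 32
E = (dQ/dP)(P/Q) = (-4)(12/32) = -3/2

-3/2


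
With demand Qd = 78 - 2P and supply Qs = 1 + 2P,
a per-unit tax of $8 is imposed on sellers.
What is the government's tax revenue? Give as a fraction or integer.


With tax on sellers, new supply: Qs' = 1 + 2(P - 8)
= 2P - 15
New equilibrium quantity:
Q_new = 63/2
Tax revenue = tax * Q_new = 8 * 63/2 = 252

252


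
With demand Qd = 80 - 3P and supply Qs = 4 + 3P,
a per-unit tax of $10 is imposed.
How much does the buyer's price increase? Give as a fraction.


With a per-unit tax, the buyer's price increase depends on relative slopes.
Supply slope: d = 3, Demand slope: b = 3
Buyer's price increase = d * tax / (b + d)
= 3 * 10 / (3 + 3)
= 30 / 6 = 5

5


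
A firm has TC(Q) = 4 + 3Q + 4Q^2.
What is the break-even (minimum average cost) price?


AC(Q) = 4/Q + 3 + 4Q
To minimize: dAC/dQ = -4/Q^2 + 4 = 0
Q^2 = 4/4 = 1
Q* = 1
Min AC = 4/1 + 3 + 4*1
Min AC = 4 + 3 + 4 = 11

11


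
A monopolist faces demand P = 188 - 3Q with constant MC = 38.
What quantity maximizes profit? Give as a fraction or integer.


TR = P*Q = (188 - 3Q)Q = 188Q - 3Q^2
MR = dTR/dQ = 188 - 6Q
Set MR = MC:
188 - 6Q = 38
150 = 6Q
Q* = 150/6 = 25

25


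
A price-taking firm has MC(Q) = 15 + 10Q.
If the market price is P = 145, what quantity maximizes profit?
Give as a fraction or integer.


In perfect competition, profit is maximized where P = MC.
145 = 15 + 10Q
130 = 10Q
Q* = 130/10 = 13

13


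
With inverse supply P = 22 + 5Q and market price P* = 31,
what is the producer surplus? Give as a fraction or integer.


Minimum supply price (at Q=0): P_min = 22
Quantity supplied at P* = 31:
Q* = (31 - 22)/5 = 9/5
PS = (1/2) * Q* * (P* - P_min)
PS = (1/2) * 9/5 * (31 - 22)
PS = (1/2) * 9/5 * 9 = 81/10

81/10


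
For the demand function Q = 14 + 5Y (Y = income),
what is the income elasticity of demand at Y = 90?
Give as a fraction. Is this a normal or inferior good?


dQ/dY = 5
At Y = 90: Q = 14 + 5*90 = 464
Ey = (dQ/dY)(Y/Q) = 5 * 90 / 464 = 225/232
Since Ey > 0, this is a normal good.

225/232 (normal good)


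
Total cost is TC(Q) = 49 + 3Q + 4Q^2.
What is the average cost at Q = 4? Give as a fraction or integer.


TC(4) = 49 + 3*4 + 4*4^2
TC(4) = 49 + 12 + 64 = 125
AC = TC/Q = 125/4 = 125/4

125/4


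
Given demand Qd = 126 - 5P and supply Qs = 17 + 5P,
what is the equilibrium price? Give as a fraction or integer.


At equilibrium, Qd = Qs.
126 - 5P = 17 + 5P
126 - 17 = 5P + 5P
109 = 10P
P* = 109/10 = 109/10

109/10


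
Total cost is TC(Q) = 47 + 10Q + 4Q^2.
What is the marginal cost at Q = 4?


MC = dTC/dQ = 10 + 2*4*Q
At Q = 4:
MC = 10 + 8*4
MC = 10 + 32 = 42

42


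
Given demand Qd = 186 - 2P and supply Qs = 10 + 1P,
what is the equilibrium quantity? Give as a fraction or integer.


First find equilibrium price:
186 - 2P = 10 + 1P
P* = 176/3 = 176/3
Then substitute into demand:
Q* = 186 - 2 * 176/3 = 206/3

206/3


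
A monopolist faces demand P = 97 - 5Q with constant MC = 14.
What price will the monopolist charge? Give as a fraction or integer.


MR = 97 - 10Q
Set MR = MC: 97 - 10Q = 14
Q* = 83/10
Substitute into demand:
P* = 97 - 5*83/10 = 111/2

111/2


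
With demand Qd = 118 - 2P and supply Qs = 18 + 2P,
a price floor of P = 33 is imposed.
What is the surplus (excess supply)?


At P = 33:
Qd = 118 - 2*33 = 52
Qs = 18 + 2*33 = 84
Surplus = Qs - Qd = 84 - 52 = 32

32


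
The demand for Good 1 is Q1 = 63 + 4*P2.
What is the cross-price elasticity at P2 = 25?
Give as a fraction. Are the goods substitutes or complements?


dQ1/dP2 = 4
At P2 = 25: Q1 = 63 + 4*25 = 163
Exy = (dQ1/dP2)(P2/Q1) = 4 * 25 / 163 = 100/163
Since Exy > 0, the goods are substitutes.

100/163 (substitutes)


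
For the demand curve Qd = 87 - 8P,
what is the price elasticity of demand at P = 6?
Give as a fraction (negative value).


dQ/dP = -8
At P = 6: Q = 87 - 8*6 = 39
E = (dQ/dP)(P/Q) = (-8)(6/39) = -16/13

-16/13


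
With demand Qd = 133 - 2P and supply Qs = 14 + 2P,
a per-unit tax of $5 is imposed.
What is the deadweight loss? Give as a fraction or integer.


Pre-tax equilibrium quantity: Q* = 147/2
Post-tax equilibrium quantity: Q_tax = 137/2
Reduction in quantity: Q* - Q_tax = 5
DWL = (1/2) * tax * (Q* - Q_tax)
DWL = (1/2) * 5 * 5 = 25/2

25/2


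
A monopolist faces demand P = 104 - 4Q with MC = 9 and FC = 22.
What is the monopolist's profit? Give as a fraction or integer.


MR = MC: 104 - 8Q = 9
Q* = 95/8
P* = 104 - 4*95/8 = 113/2
Profit = (P* - MC)*Q* - FC
= (113/2 - 9)*95/8 - 22
= 95/2*95/8 - 22
= 9025/16 - 22 = 8673/16

8673/16


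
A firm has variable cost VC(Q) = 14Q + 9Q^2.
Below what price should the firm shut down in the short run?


AVC(Q) = VC(Q)/Q = 14 + 9Q
AVC is increasing in Q, so minimum AVC is at Q -> 0+.
Min AVC = 14
The firm should shut down if P < 14.

14


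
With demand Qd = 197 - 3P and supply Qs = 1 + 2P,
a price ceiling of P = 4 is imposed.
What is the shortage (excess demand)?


At P = 4:
Qd = 197 - 3*4 = 185
Qs = 1 + 2*4 = 9
Shortage = Qd - Qs = 185 - 9 = 176

176


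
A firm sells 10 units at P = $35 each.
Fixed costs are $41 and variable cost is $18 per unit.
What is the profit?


Total Revenue = P * Q = 35 * 10 = $350
Total Cost = FC + VC*Q = 41 + 18*10 = $221
Profit = TR - TC = 350 - 221 = $129

$129


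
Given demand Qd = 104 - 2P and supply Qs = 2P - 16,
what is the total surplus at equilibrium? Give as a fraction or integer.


Find equilibrium: 104 - 2P = 2P - 16
104 + 16 = 4P
P* = 120/4 = 30
Q* = 2*30 - 16 = 44
Inverse demand: P = 52 - Q/2, so P_max = 52
Inverse supply: P = 8 + Q/2, so P_min = 8
CS = (1/2) * 44 * (52 - 30) = 484
PS = (1/2) * 44 * (30 - 8) = 484
TS = CS + PS = 484 + 484 = 968

968


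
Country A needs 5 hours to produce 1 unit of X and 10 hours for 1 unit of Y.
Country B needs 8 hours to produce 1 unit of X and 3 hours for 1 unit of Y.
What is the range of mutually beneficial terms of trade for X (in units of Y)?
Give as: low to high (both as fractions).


Opportunity cost of X for Country A = hours_X / hours_Y = 5/10 = 1/2 units of Y
Opportunity cost of X for Country B = hours_X / hours_Y = 8/3 = 8/3 units of Y
Terms of trade must be between the two opportunity costs.
Range: 1/2 to 8/3

1/2 to 8/3


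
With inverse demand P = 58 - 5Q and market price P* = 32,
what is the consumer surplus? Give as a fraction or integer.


Maximum willingness to pay (at Q=0): P_max = 58
Quantity demanded at P* = 32:
Q* = (58 - 32)/5 = 26/5
CS = (1/2) * Q* * (P_max - P*)
CS = (1/2) * 26/5 * (58 - 32)
CS = (1/2) * 26/5 * 26 = 338/5

338/5


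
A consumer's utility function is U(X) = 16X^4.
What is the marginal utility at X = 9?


MU = dU/dX = 16*4*X^(4-1)
MU = 64*X^3
At X = 9:
MU = 64 * 9^3
MU = 64 * 729 = 46656

46656


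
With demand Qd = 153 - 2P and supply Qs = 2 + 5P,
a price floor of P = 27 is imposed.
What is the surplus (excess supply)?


At P = 27:
Qd = 153 - 2*27 = 99
Qs = 2 + 5*27 = 137
Surplus = Qs - Qd = 137 - 99 = 38

38


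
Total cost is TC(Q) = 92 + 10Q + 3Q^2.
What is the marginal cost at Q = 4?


MC = dTC/dQ = 10 + 2*3*Q
At Q = 4:
MC = 10 + 6*4
MC = 10 + 24 = 34

34


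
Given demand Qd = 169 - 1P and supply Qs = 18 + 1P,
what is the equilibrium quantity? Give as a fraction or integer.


First find equilibrium price:
169 - 1P = 18 + 1P
P* = 151/2 = 151/2
Then substitute into demand:
Q* = 169 - 1 * 151/2 = 187/2

187/2


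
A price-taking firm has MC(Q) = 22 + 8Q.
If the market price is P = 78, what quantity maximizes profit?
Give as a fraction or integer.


In perfect competition, profit is maximized where P = MC.
78 = 22 + 8Q
56 = 8Q
Q* = 56/8 = 7

7


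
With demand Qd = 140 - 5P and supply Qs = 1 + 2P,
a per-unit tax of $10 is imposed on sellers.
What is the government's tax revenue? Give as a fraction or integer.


With tax on sellers, new supply: Qs' = 1 + 2(P - 10)
= 2P - 19
New equilibrium quantity:
Q_new = 185/7
Tax revenue = tax * Q_new = 10 * 185/7 = 1850/7

1850/7


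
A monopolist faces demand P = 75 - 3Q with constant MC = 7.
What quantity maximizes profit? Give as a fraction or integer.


TR = P*Q = (75 - 3Q)Q = 75Q - 3Q^2
MR = dTR/dQ = 75 - 6Q
Set MR = MC:
75 - 6Q = 7
68 = 6Q
Q* = 68/6 = 34/3

34/3


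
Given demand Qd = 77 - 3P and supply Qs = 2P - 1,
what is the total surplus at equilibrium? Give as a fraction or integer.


Find equilibrium: 77 - 3P = 2P - 1
77 + 1 = 5P
P* = 78/5 = 78/5
Q* = 2*78/5 - 1 = 151/5
Inverse demand: P = 77/3 - Q/3, so P_max = 77/3
Inverse supply: P = 1/2 + Q/2, so P_min = 1/2
CS = (1/2) * 151/5 * (77/3 - 78/5) = 22801/150
PS = (1/2) * 151/5 * (78/5 - 1/2) = 22801/100
TS = CS + PS = 22801/150 + 22801/100 = 22801/60

22801/60


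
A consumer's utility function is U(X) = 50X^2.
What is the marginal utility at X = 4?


MU = dU/dX = 50*2*X^(2-1)
MU = 100*X^1
At X = 4:
MU = 100 * 4^1
MU = 100 * 4 = 400

400


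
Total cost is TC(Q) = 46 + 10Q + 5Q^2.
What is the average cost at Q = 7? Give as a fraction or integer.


TC(7) = 46 + 10*7 + 5*7^2
TC(7) = 46 + 70 + 245 = 361
AC = TC/Q = 361/7 = 361/7

361/7


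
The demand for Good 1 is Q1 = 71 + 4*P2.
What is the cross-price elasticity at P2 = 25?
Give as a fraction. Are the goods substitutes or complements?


dQ1/dP2 = 4
At P2 = 25: Q1 = 71 + 4*25 = 171
Exy = (dQ1/dP2)(P2/Q1) = 4 * 25 / 171 = 100/171
Since Exy > 0, the goods are substitutes.

100/171 (substitutes)


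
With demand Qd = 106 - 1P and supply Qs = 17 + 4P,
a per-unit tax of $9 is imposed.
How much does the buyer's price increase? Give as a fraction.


With a per-unit tax, the buyer's price increase depends on relative slopes.
Supply slope: d = 4, Demand slope: b = 1
Buyer's price increase = d * tax / (b + d)
= 4 * 9 / (1 + 4)
= 36 / 5 = 36/5

36/5


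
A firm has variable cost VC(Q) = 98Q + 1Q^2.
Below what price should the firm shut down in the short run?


AVC(Q) = VC(Q)/Q = 98 + 1Q
AVC is increasing in Q, so minimum AVC is at Q -> 0+.
Min AVC = 98
The firm should shut down if P < 98.

98


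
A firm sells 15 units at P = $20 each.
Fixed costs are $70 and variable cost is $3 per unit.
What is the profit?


Total Revenue = P * Q = 20 * 15 = $300
Total Cost = FC + VC*Q = 70 + 3*15 = $115
Profit = TR - TC = 300 - 115 = $185

$185


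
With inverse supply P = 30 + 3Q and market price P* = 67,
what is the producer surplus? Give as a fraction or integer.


Minimum supply price (at Q=0): P_min = 30
Quantity supplied at P* = 67:
Q* = (67 - 30)/3 = 37/3
PS = (1/2) * Q* * (P* - P_min)
PS = (1/2) * 37/3 * (67 - 30)
PS = (1/2) * 37/3 * 37 = 1369/6

1369/6


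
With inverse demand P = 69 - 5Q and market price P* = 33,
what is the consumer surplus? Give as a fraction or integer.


Maximum willingness to pay (at Q=0): P_max = 69
Quantity demanded at P* = 33:
Q* = (69 - 33)/5 = 36/5
CS = (1/2) * Q* * (P_max - P*)
CS = (1/2) * 36/5 * (69 - 33)
CS = (1/2) * 36/5 * 36 = 648/5

648/5


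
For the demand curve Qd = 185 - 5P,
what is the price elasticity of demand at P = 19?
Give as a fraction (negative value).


dQ/dP = -5
At P = 19: Q = 185 - 5*19 = 90
E = (dQ/dP)(P/Q) = (-5)(19/90) = -19/18

-19/18


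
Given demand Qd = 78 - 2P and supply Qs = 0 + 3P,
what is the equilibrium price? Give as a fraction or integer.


At equilibrium, Qd = Qs.
78 - 2P = 0 + 3P
78 - 0 = 2P + 3P
78 = 5P
P* = 78/5 = 78/5

78/5


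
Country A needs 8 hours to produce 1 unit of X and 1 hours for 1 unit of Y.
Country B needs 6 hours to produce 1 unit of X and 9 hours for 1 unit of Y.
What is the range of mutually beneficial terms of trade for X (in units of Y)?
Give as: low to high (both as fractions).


Opportunity cost of X for Country A = hours_X / hours_Y = 8/1 = 8 units of Y
Opportunity cost of X for Country B = hours_X / hours_Y = 6/9 = 2/3 units of Y
Terms of trade must be between the two opportunity costs.
Range: 2/3 to 8

2/3 to 8


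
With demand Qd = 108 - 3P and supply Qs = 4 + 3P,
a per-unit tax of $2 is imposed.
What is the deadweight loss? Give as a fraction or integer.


Pre-tax equilibrium quantity: Q* = 56
Post-tax equilibrium quantity: Q_tax = 53
Reduction in quantity: Q* - Q_tax = 3
DWL = (1/2) * tax * (Q* - Q_tax)
DWL = (1/2) * 2 * 3 = 3

3


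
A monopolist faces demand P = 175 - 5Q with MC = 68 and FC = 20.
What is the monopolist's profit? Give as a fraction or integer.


MR = MC: 175 - 10Q = 68
Q* = 107/10
P* = 175 - 5*107/10 = 243/2
Profit = (P* - MC)*Q* - FC
= (243/2 - 68)*107/10 - 20
= 107/2*107/10 - 20
= 11449/20 - 20 = 11049/20

11049/20


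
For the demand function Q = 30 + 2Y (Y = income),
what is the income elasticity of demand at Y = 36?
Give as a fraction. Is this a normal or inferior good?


dQ/dY = 2
At Y = 36: Q = 30 + 2*36 = 102
Ey = (dQ/dY)(Y/Q) = 2 * 36 / 102 = 12/17
Since Ey > 0, this is a normal good.

12/17 (normal good)


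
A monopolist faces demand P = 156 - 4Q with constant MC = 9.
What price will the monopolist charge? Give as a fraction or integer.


MR = 156 - 8Q
Set MR = MC: 156 - 8Q = 9
Q* = 147/8
Substitute into demand:
P* = 156 - 4*147/8 = 165/2

165/2


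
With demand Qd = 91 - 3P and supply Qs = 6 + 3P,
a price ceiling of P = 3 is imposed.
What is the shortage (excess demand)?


At P = 3:
Qd = 91 - 3*3 = 82
Qs = 6 + 3*3 = 15
Shortage = Qd - Qs = 82 - 15 = 67

67


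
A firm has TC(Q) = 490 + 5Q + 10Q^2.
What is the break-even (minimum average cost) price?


AC(Q) = 490/Q + 5 + 10Q
To minimize: dAC/dQ = -490/Q^2 + 10 = 0
Q^2 = 490/10 = 49
Q* = 7
Min AC = 490/7 + 5 + 10*7
Min AC = 70 + 5 + 70 = 145

145


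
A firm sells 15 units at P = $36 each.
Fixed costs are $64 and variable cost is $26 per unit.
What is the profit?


Total Revenue = P * Q = 36 * 15 = $540
Total Cost = FC + VC*Q = 64 + 26*15 = $454
Profit = TR - TC = 540 - 454 = $86

$86


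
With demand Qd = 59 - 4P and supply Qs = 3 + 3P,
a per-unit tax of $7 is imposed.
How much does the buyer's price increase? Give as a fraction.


With a per-unit tax, the buyer's price increase depends on relative slopes.
Supply slope: d = 3, Demand slope: b = 4
Buyer's price increase = d * tax / (b + d)
= 3 * 7 / (4 + 3)
= 21 / 7 = 3

3


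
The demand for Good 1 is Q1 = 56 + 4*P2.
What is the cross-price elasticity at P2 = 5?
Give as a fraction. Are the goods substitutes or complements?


dQ1/dP2 = 4
At P2 = 5: Q1 = 56 + 4*5 = 76
Exy = (dQ1/dP2)(P2/Q1) = 4 * 5 / 76 = 5/19
Since Exy > 0, the goods are substitutes.

5/19 (substitutes)


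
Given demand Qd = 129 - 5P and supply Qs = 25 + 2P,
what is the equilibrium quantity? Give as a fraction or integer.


First find equilibrium price:
129 - 5P = 25 + 2P
P* = 104/7 = 104/7
Then substitute into demand:
Q* = 129 - 5 * 104/7 = 383/7

383/7


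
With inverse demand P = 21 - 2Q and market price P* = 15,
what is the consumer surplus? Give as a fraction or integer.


Maximum willingness to pay (at Q=0): P_max = 21
Quantity demanded at P* = 15:
Q* = (21 - 15)/2 = 3
CS = (1/2) * Q* * (P_max - P*)
CS = (1/2) * 3 * (21 - 15)
CS = (1/2) * 3 * 6 = 9

9


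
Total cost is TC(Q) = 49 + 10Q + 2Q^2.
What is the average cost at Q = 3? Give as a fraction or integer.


TC(3) = 49 + 10*3 + 2*3^2
TC(3) = 49 + 30 + 18 = 97
AC = TC/Q = 97/3 = 97/3

97/3


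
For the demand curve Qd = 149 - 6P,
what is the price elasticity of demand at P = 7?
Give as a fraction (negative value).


dQ/dP = -6
At P = 7: Q = 149 - 6*7 = 107
E = (dQ/dP)(P/Q) = (-6)(7/107) = -42/107

-42/107


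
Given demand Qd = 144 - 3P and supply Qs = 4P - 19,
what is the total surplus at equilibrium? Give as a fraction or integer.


Find equilibrium: 144 - 3P = 4P - 19
144 + 19 = 7P
P* = 163/7 = 163/7
Q* = 4*163/7 - 19 = 519/7
Inverse demand: P = 48 - Q/3, so P_max = 48
Inverse supply: P = 19/4 + Q/4, so P_min = 19/4
CS = (1/2) * 519/7 * (48 - 163/7) = 89787/98
PS = (1/2) * 519/7 * (163/7 - 19/4) = 269361/392
TS = CS + PS = 89787/98 + 269361/392 = 89787/56

89787/56


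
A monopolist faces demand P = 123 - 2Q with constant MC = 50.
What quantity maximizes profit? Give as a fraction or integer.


TR = P*Q = (123 - 2Q)Q = 123Q - 2Q^2
MR = dTR/dQ = 123 - 4Q
Set MR = MC:
123 - 4Q = 50
73 = 4Q
Q* = 73/4 = 73/4

73/4


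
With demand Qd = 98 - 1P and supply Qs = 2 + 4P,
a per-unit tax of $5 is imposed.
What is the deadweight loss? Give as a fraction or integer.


Pre-tax equilibrium quantity: Q* = 394/5
Post-tax equilibrium quantity: Q_tax = 374/5
Reduction in quantity: Q* - Q_tax = 4
DWL = (1/2) * tax * (Q* - Q_tax)
DWL = (1/2) * 5 * 4 = 10

10


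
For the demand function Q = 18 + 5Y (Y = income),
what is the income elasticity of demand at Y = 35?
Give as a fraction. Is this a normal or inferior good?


dQ/dY = 5
At Y = 35: Q = 18 + 5*35 = 193
Ey = (dQ/dY)(Y/Q) = 5 * 35 / 193 = 175/193
Since Ey > 0, this is a normal good.

175/193 (normal good)
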